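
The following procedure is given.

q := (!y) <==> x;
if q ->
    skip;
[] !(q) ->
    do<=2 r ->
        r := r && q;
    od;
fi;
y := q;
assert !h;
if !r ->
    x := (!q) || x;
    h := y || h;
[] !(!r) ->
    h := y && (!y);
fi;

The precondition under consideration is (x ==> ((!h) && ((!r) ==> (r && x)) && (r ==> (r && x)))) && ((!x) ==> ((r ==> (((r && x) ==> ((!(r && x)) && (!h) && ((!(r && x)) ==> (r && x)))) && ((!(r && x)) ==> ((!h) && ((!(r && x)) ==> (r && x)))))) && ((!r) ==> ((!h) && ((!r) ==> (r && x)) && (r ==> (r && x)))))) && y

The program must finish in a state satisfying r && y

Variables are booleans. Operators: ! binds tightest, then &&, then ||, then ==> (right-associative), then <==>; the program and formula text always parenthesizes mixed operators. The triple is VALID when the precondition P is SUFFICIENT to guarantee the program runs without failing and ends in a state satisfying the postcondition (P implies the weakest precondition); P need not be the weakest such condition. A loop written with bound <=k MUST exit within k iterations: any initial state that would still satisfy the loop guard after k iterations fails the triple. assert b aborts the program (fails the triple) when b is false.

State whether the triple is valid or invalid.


Working backward. After the program, r && y must hold.
Then branch requires r && y; else branch requires r && y.
Before the if: ((!r) ==> (r && y)) && (r ==> (r && y))
Before assert !h: (!h) && ((!r) ==> (r && y)) && (r ==> (r && y))
Before y := q: (!h) && ((!r) ==> (r && q)) && (r ==> (r && q))
Then branch requires (!h) && ((!r) ==> (r && q)) && (r ==> (r && q)); else branch requires (r ==> (((r && q) ==> ((!(r && q)) && (!h) && ((!(r && q)) ==> (r && q)))) && ((!(r && q)) ==> ((!h) && ((!(r && q)) ==> (r && q)))))) && ((!r) ==> ((!h) && ((!r) ==> (r && q)) && (r ==> (r && q)))).
Before the if: (q ==> ((!h) && ((!r) ==> (r && q)) && (r ==> (r && q)))) && ((!q) ==> ((r ==> (((r && q) ==> ((!(r && q)) && (!h) && ((!(r && q)) ==> (r && q)))) && ((!(r && q)) ==> ((!h) && ((!(r && q)) ==> (r && q)))))) && ((!r) ==> ((!h) && ((!r) ==> (r && q)) && (r ==> (r && q))))))
Before q := (!y) <==> x: (((!y) <==> x) ==> ((!h) && ((!r) ==> (r && ((!y) <==> x))) && (r ==> (r && ((!y) <==> x))))) && ((!((!y) <==> x)) ==> ((r ==> (((r && ((!y) <==> x)) ==> ((!(r && ((!y) <==> x))) && (!h) && ((!(r && ((!y) <==> x))) ==> (r && ((!y) <==> x))))) && ((!(r && ((!y) <==> x))) ==> ((!h) && ((!(r && ((!y) <==> x))) ==> (r && ((!y) <==> x))))))) && ((!r) ==> ((!h) && ((!r) ==> (r && ((!y) <==> x))) && (r ==> (r && ((!y) <==> x)))))))
The weakest precondition is (((!y) <==> x) ==> ((!h) && ((!r) ==> (r && ((!y) <==> x))) && (r ==> (r && ((!y) <==> x))))) && ((!((!y) <==> x)) ==> ((r ==> (((r && ((!y) <==> x)) ==> ((!(r && ((!y) <==> x))) && (!h) && ((!(r && ((!y) <==> x))) ==> (r && ((!y) <==> x))))) && ((!(r && ((!y) <==> x))) ==> ((!h) && ((!(r && ((!y) <==> x))) ==> (r && ((!y) <==> x))))))) && ((!r) ==> ((!h) && ((!r) ==> (r && ((!y) <==> x))) && (r ==> (r && ((!y) <==> x))))))).
Check whether (x ==> ((!h) && ((!r) ==> (r && x)) && (r ==> (r && x)))) && ((!x) ==> ((r ==> (((r && x) ==> ((!(r && x)) && (!h) && ((!(r && x)) ==> (r && x)))) && ((!(r && x)) ==> ((!h) && ((!(r && x)) ==> (r && x)))))) && ((!r) ==> ((!h) && ((!r) ==> (r && x)) && (r ==> (r && x)))))) && y implies it.
Countermodel: at the initial state h = false, r = true, x = true, y = true, the precondition holds but the weakest precondition fails.
Answer: invalid


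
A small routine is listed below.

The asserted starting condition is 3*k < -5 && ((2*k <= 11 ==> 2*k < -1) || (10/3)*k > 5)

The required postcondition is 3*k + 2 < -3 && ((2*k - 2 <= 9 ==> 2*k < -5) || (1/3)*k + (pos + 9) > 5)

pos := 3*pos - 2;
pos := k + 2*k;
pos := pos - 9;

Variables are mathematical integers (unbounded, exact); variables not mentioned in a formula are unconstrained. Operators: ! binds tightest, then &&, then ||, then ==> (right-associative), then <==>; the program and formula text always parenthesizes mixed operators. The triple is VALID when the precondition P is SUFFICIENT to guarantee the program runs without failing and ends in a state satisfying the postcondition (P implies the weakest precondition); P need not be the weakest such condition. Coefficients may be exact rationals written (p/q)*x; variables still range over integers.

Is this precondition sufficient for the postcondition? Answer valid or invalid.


Working backward. After the program, the postcondition 3*k + 2 < -3 && ((2*k - 2 <= 9 ==> 2*k < -5) || (1/3)*k + (pos + 9) > 5) must hold; in canonical form it is 3*k < -5 && ((2*k <= 11 ==> 2*k < -5) || (1/3)*k + pos > -4).
Before pos := pos - 9: 3*k < -5 && ((2*k <= 11 ==> 2*k < -5) || (1/3)*k + pos > 5)
Before pos := k + 2*k: 3*k < -5 && ((2*k <= 11 ==> 2*k < -5) || (10/3)*k > 5)
Before pos := 3*pos - 2: 3*k < -5 && ((2*k <= 11 ==> 2*k < -5) || (10/3)*k > 5)
The weakest precondition is 3*k < -5 && ((2*k <= 11 ==> 2*k < -5) || (10/3)*k > 5).
Check whether 3*k < -5 && ((2*k <= 11 ==> 2*k < -1) || (10/3)*k > 5) implies it.
Countermodel: at the initial state k = -2, the precondition holds but the weakest precondition fails.
Answer: invalid


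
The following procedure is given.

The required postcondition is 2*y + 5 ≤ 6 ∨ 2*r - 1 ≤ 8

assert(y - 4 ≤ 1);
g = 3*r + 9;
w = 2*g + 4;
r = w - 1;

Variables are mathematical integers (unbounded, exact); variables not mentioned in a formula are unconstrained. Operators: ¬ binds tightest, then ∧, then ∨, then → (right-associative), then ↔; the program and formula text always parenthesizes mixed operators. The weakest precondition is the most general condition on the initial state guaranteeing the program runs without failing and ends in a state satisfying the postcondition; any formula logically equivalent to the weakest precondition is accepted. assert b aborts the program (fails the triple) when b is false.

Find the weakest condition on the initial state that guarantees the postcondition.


Working backward. After the program, the postcondition 2*y + 5 ≤ 6 ∨ 2*r - 1 ≤ 8 must hold; in canonical form it is 2*y ≤ 1 ∨ 2*r ≤ 9.
Before r := w - 1: 2*y ≤ 1 ∨ 2*w ≤ 11
Before w := 2*g + 4: 2*y ≤ 1 ∨ 4*g ≤ 3
Before g := 3*r + 9: 2*y ≤ 1 ∨ 12*r ≤ -33
Before assert y - 4 ≤ 1: y ≤ 5 ∧ (2*y ≤ 1 ∨ 12*r ≤ -33)
Answer: WP = y ≤ 5 ∧ (2*y ≤ 1 ∨ 12*r ≤ -33)


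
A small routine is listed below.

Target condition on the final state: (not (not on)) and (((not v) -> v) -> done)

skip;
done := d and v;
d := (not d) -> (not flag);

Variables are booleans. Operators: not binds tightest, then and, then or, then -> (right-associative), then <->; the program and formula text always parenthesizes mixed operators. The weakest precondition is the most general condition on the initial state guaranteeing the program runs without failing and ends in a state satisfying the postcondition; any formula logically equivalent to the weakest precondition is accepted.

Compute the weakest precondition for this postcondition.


Working backward. After the program, the postcondition (not (not on)) and (((not v) -> v) -> done) must hold; in canonical form it is on and (((not v) -> v) -> done).
Before d := (not d) -> (not flag): on and (((not v) -> v) -> done)
Before done := d and v: on and (((not v) -> v) -> (d and v))
Before skip: on and (((not v) -> v) -> (d and v))
Answer: WP = on and (((not v) -> v) -> (d and v))


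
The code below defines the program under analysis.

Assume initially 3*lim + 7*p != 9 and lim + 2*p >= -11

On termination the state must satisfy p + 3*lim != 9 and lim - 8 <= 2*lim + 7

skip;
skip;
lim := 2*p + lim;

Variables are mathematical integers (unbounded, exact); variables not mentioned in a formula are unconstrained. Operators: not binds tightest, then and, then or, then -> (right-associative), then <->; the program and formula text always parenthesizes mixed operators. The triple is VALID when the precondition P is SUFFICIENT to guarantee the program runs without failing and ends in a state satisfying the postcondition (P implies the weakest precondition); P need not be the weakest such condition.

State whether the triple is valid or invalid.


Working backward. After the program, the postcondition p + 3*lim != 9 and lim - 8 <= 2*lim + 7 must hold; in canonical form it is 3*lim + p != 9 and lim >= -15.
Before lim := 2*p + lim: 3*lim + 7*p != 9 and lim + 2*p >= -15
Before skip: 3*lim + 7*p != 9 and lim + 2*p >= -15
Before skip: 3*lim + 7*p != 9 and lim + 2*p >= -15
The weakest precondition is 3*lim + 7*p != 9 and lim + 2*p >= -15.
Check whether 3*lim + 7*p != 9 and lim + 2*p >= -11 implies it.
Every state satisfying the precondition satisfies the weakest precondition: the implication holds.
Answer: valid


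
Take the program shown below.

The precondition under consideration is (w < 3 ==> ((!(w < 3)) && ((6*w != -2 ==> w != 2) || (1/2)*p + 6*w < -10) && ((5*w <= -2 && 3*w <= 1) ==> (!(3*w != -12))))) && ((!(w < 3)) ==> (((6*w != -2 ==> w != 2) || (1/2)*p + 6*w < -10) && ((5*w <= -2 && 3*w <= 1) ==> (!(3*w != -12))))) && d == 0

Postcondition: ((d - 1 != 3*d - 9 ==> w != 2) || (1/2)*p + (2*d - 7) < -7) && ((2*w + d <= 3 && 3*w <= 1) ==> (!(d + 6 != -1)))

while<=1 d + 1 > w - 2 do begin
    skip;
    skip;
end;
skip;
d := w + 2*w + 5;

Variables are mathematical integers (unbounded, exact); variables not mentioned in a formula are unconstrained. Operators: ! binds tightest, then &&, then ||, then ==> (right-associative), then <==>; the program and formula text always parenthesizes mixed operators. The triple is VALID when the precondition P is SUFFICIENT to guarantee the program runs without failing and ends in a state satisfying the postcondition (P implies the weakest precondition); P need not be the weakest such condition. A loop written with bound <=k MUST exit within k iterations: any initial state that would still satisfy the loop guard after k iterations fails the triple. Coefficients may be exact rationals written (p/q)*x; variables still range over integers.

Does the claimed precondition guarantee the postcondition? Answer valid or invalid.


Working backward. After the program, the postcondition ((d - 1 != 3*d - 9 ==> w != 2) || (1/2)*p + (2*d - 7) < -7) && ((2*w + d <= 3 && 3*w <= 1) ==> (!(d + 6 != -1))) must hold; in canonical form it is ((2*d != 8 ==> w != 2) || 2*d + (1/2)*p < 0) && ((d + 2*w <= 3 && 3*w <= 1) ==> (!(d != -7))).
Before d := w + 2*w + 5: ((6*w != -2 ==> w != 2) || (1/2)*p + 6*w < -10) && ((5*w <= -2 && 3*w <= 1) ==> (!(3*w != -12)))
Before skip: ((6*w != -2 ==> w != 2) || (1/2)*p + 6*w < -10) && ((5*w <= -2 && 3*w <= 1) ==> (!(3*w != -12)))
Before the loop (bound <=1), unroll the exhaustion recursion (WP_0 = exit-now case; WP_j = one more guarded iteration, up to j = 1):
  WP_0: (!(d > w - 3)) && ((6*w != -2 ==> w != 2) || (1/2)*p + 6*w < -10) && ((5*w <= -2 && 3*w <= 1) ==> (!(3*w != -12)))
  WP_1: (d > w - 3 ==> ((!(d > w - 3)) && ((6*w != -2 ==> w != 2) || (1/2)*p + 6*w < -10) && ((5*w <= -2 && 3*w <= 1) ==> (!(3*w != -12))))) && ((!(d > w - 3)) ==> (((6*w != -2 ==> w != 2) || (1/2)*p + 6*w < -10) && ((5*w <= -2 && 3*w <= 1) ==> (!(3*w != -12)))))
So before the loop: (d > w - 3 ==> ((!(d > w - 3)) && ((6*w != -2 ==> w != 2) || (1/2)*p + 6*w < -10) && ((5*w <= -2 && 3*w <= 1) ==> (!(3*w != -12))))) && ((!(d > w - 3)) ==> (((6*w != -2 ==> w != 2) || (1/2)*p + 6*w < -10) && ((5*w <= -2 && 3*w <= 1) ==> (!(3*w != -12)))))
The weakest precondition is (d > w - 3 ==> ((!(d > w - 3)) && ((6*w != -2 ==> w != 2) || (1/2)*p + 6*w < -10) && ((5*w <= -2 && 3*w <= 1) ==> (!(3*w != -12))))) && ((!(d > w - 3)) ==> (((6*w != -2 ==> w != 2) || (1/2)*p + 6*w < -10) && ((5*w <= -2 && 3*w <= 1) ==> (!(3*w != -12))))).
Check whether (w < 3 ==> ((!(w < 3)) && ((6*w != -2 ==> w != 2) || (1/2)*p + 6*w < -10) && ((5*w <= -2 && 3*w <= 1) ==> (!(3*w != -12))))) && ((!(w < 3)) ==> (((6*w != -2 ==> w != 2) || (1/2)*p + 6*w < -10) && ((5*w <= -2 && 3*w <= 1) ==> (!(3*w != -12))))) && d == 0 implies it.
Every state satisfying the precondition satisfies the weakest precondition: the implication holds.
Answer: valid


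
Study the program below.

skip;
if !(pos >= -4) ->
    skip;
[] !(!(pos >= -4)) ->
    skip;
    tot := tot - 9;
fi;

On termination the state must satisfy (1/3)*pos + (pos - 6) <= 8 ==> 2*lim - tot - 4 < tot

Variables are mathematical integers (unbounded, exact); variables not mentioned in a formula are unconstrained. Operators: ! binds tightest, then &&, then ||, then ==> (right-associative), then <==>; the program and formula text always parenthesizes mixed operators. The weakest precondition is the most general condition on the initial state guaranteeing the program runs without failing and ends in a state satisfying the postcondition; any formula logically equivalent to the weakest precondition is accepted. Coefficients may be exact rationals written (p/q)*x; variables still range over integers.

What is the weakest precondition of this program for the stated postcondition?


Working backward. After the program, the postcondition (1/3)*pos + (pos - 6) <= 8 ==> 2*lim - tot - 4 < tot must hold; in canonical form it is (4/3)*pos <= 14 ==> 2*lim < 2*tot + 4.
Then branch requires (4/3)*pos <= 14 ==> 2*lim < 2*tot + 4; else branch requires (4/3)*pos <= 14 ==> 2*lim < 2*tot - 14.
Before the if: ((!(pos >= -4)) ==> ((4/3)*pos <= 14 ==> 2*lim < 2*tot + 4)) && (pos >= -4 ==> ((4/3)*pos <= 14 ==> 2*lim < 2*tot - 14))
Before skip: ((!(pos >= -4)) ==> ((4/3)*pos <= 14 ==> 2*lim < 2*tot + 4)) && (pos >= -4 ==> ((4/3)*pos <= 14 ==> 2*lim < 2*tot - 14))
Answer: WP = ((!(pos >= -4)) ==> ((4/3)*pos <= 14 ==> 2*lim < 2*tot + 4)) && (pos >= -4 ==> ((4/3)*pos <= 14 ==> 2*lim < 2*tot - 14))


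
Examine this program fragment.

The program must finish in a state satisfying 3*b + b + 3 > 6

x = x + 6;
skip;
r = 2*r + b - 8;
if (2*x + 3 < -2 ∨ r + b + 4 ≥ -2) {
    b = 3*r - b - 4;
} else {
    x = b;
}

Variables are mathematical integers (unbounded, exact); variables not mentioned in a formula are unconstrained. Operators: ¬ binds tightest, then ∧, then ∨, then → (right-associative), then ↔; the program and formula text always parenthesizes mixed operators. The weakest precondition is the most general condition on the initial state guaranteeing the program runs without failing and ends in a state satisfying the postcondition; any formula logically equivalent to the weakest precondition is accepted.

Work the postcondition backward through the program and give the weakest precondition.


Working backward. After the program, the postcondition 3*b + b + 3 > 6 must hold; in canonical form it is 4*b > 3.
Then branch requires 12*r > 4*b + 19; else branch requires 4*b > 3.
Before the if: ((2*x < -5 ∨ b + r ≥ -6) → 12*r > 4*b + 19) ∧ ((¬(2*x < -5 ∨ b + r ≥ -6)) → 4*b > 3)
Before r := 2*r + b - 8: ((2*x < -5 ∨ 2*b + 2*r ≥ 2) → 8*b + 24*r > 115) ∧ ((¬(2*x < -5 ∨ 2*b + 2*r ≥ 2)) → 4*b > 3)
Before skip: ((2*x < -5 ∨ 2*b + 2*r ≥ 2) → 8*b + 24*r > 115) ∧ ((¬(2*x < -5 ∨ 2*b + 2*r ≥ 2)) → 4*b > 3)
Before x := x + 6: ((2*x < -17 ∨ 2*b + 2*r ≥ 2) → 8*b + 24*r > 115) ∧ ((¬(2*x < -17 ∨ 2*b + 2*r ≥ 2)) → 4*b > 3)
Answer: WP = ((2*x < -17 ∨ 2*b + 2*r ≥ 2) → 8*b + 24*r > 115) ∧ ((¬(2*x < -17 ∨ 2*b + 2*r ≥ 2)) → 4*b > 3)


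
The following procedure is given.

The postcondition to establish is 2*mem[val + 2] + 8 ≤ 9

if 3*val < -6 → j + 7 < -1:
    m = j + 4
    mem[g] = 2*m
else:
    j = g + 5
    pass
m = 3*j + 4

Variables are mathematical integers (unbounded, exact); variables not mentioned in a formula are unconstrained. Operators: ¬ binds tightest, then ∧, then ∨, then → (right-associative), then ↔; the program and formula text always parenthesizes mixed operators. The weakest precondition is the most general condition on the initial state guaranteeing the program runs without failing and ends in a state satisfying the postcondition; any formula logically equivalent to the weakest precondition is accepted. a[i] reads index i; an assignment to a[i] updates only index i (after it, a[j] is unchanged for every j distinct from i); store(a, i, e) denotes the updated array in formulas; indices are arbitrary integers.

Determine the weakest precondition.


Working backward. After the program, the postcondition 2*mem[val + 2] + 8 ≤ 9 must hold; in canonical form it is 2*mem[val + 2] ≤ 1.
Before m := 3*j + 4: 2*mem[val + 2] ≤ 1
Then branch requires 2*store(mem, g, 2*j + 8)[val + 2] ≤ 1; else branch requires 2*mem[val + 2] ≤ 1.
Before the if: ((3*val < -6 → j < -8) → 2*store(mem, g, 2*j + 8)[val + 2] ≤ 1) ∧ ((¬(3*val < -6 → j < -8)) → 2*mem[val + 2] ≤ 1)
Answer: WP = ((3*val < -6 → j < -8) → 2*store(mem, g, 2*j + 8)[val + 2] ≤ 1) ∧ ((¬(3*val < -6 → j < -8)) → 2*mem[val + 2] ≤ 1)


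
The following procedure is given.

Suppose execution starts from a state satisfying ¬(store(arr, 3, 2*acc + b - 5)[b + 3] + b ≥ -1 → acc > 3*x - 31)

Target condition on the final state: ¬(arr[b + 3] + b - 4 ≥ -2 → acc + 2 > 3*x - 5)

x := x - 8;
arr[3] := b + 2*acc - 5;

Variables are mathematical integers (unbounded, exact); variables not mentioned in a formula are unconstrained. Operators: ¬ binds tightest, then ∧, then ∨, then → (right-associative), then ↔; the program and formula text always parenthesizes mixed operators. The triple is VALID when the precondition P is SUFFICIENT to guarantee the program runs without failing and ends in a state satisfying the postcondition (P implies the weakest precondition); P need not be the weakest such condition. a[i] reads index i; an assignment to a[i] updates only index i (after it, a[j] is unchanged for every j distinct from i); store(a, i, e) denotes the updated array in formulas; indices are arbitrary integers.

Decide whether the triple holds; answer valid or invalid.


Working backward. After the program, the postcondition ¬(arr[b + 3] + b - 4 ≥ -2 → acc + 2 > 3*x - 5) must hold; in canonical form it is ¬(arr[b + 3] + b ≥ 2 → acc > 3*x - 7).
Before arr[3] := b + 2*acc - 5: ¬(store(arr, 3, 2*acc + b - 5)[b + 3] + b ≥ 2 → acc > 3*x - 7)
Before x := x - 8: ¬(store(arr, 3, 2*acc + b - 5)[b + 3] + b ≥ 2 → acc > 3*x - 31)
The weakest precondition is ¬(store(arr, 3, 2*acc + b - 5)[b + 3] + b ≥ 2 → acc > 3*x - 31).
Check whether ¬(store(arr, 3, 2*acc + b - 5)[b + 3] + b ≥ -1 → acc > 3*x - 31) implies it.
Countermodel: at the initial state acc = 2, arr = {[2] = 0, [3] = 7, elsewhere 7}, b = -1, x = 11, the precondition holds but the weakest precondition fails.
Answer: invalid


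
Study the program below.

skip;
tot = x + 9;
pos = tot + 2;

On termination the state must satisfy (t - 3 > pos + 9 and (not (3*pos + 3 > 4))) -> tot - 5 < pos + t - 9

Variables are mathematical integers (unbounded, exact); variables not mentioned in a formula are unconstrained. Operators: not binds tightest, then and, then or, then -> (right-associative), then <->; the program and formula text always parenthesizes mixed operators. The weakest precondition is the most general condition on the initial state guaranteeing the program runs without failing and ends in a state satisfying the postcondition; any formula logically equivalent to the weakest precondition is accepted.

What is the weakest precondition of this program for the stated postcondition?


Working backward. After the program, the postcondition (t - 3 > pos + 9 and (not (3*pos + 3 > 4))) -> tot - 5 < pos + t - 9 must hold; in canonical form it is (t > pos + 12 and (not (3*pos > 1))) -> tot < pos + t - 4.
Before pos := tot + 2: (t > tot + 14 and (not (3*tot > -5))) -> t > 2
Before tot := x + 9: (t > x + 23 and (not (3*x > -32))) -> t > 2
Before skip: (t > x + 23 and (not (3*x > -32))) -> t > 2
Answer: WP = (t > x + 23 and (not (3*x > -32))) -> t > 2


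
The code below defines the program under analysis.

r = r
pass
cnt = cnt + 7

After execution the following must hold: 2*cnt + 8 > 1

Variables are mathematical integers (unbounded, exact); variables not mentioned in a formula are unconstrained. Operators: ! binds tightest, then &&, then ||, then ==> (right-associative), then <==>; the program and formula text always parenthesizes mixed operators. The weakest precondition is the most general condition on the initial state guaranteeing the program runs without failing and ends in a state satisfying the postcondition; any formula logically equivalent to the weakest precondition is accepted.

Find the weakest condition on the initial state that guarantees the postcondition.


Working backward. After the program, the postcondition 2*cnt + 8 > 1 must hold; in canonical form it is 2*cnt > -7.
Before cnt := cnt + 7: 2*cnt > -21
Before skip: 2*cnt > -21
Before r := r: 2*cnt > -21
Answer: WP = 2*cnt > -21


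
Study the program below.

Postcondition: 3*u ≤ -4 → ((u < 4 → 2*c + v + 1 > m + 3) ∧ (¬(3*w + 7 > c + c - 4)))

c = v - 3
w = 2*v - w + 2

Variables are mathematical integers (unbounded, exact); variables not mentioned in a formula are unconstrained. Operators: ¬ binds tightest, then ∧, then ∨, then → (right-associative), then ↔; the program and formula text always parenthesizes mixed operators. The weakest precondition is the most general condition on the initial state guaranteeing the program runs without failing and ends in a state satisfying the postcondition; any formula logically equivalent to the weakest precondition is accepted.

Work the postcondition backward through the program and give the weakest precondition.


Working backward. After the program, the postcondition 3*u ≤ -4 → ((u < 4 → 2*c + v + 1 > m + 3) ∧ (¬(3*w + 7 > c + c - 4))) must hold; in canonical form it is 3*u ≤ -4 → ((u < 4 → 2*c + v > m + 2) ∧ (¬(3*w > 2*c - 11))).
Before w := 2*v - w + 2: 3*u ≤ -4 → ((u < 4 → 2*c + v > m + 2) ∧ (¬(6*v > 2*c + 3*w - 17)))
Before c := v - 3: 3*u ≤ -4 → ((u < 4 → 3*v > m + 8) ∧ (¬(4*v > 3*w - 23)))
Answer: WP = 3*u ≤ -4 → ((u < 4 → 3*v > m + 8) ∧ (¬(4*v > 3*w - 23)))


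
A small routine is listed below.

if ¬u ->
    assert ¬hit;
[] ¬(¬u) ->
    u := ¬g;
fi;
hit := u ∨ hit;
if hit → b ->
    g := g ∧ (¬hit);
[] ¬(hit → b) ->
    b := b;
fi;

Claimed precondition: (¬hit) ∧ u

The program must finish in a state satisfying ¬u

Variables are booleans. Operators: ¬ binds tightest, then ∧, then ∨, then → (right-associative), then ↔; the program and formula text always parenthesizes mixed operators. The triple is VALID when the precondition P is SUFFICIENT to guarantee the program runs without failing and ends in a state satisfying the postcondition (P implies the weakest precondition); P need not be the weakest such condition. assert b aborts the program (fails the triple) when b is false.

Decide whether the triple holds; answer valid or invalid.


Working backward. After the program, ¬u must hold.
Then branch requires ¬u; else branch requires ¬u.
Before the if: ((hit → b) → (¬u)) ∧ ((¬(hit → b)) → (¬u))
Before hit := u ∨ hit: (((u ∨ hit) → b) → (¬u)) ∧ ((¬((u ∨ hit) → b)) → (¬u))
Then branch requires (¬hit) ∧ (((u ∨ hit) → b) → (¬u)) ∧ ((¬((u ∨ hit) → b)) → (¬u)); else branch requires ((((¬g) ∨ hit) → b) → g) ∧ ((¬(((¬g) ∨ hit) → b)) → g).
Before the if: ((¬u) → ((¬hit) ∧ (((u ∨ hit) → b) → (¬u)) ∧ ((¬((u ∨ hit) → b)) → (¬u)))) ∧ (u → (((((¬g) ∨ hit) → b) → g) ∧ ((¬(((¬g) ∨ hit) → b)) → g)))
The weakest precondition is ((¬u) → ((¬hit) ∧ (((u ∨ hit) → b) → (¬u)) ∧ ((¬((u ∨ hit) → b)) → (¬u)))) ∧ (u → (((((¬g) ∨ hit) → b) → g) ∧ ((¬(((¬g) ∨ hit) → b)) → g))).
Check whether (¬hit) ∧ u implies it.
Countermodel: at the initial state b = false, g = false, hit = false, u = true, the precondition holds but the weakest precondition fails.
Answer: invalid


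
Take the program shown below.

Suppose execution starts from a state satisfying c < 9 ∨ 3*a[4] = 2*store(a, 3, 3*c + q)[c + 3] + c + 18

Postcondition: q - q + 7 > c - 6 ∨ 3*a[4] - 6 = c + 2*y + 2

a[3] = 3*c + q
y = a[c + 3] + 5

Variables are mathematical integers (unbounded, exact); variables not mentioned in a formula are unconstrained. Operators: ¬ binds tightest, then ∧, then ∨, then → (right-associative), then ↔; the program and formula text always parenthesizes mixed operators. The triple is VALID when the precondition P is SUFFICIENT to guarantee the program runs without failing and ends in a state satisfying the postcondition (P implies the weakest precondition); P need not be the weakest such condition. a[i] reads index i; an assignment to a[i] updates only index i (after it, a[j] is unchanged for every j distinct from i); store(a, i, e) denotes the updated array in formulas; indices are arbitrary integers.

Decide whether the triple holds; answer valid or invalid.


Working backward. After the program, the postcondition q - q + 7 > c - 6 ∨ 3*a[4] - 6 = c + 2*y + 2 must hold; in canonical form it is c < 13 ∨ 3*a[4] = c + 2*y + 8.
Before y := a[c + 3] + 5: c < 13 ∨ 3*a[4] = 2*a[c + 3] + c + 18
Before a[3] := 3*c + q: c < 13 ∨ 3*a[4] = 2*store(a, 3, 3*c + q)[c + 3] + c + 18
The weakest precondition is c < 13 ∨ 3*a[4] = 2*store(a, 3, 3*c + q)[c + 3] + c + 18.
Check whether c < 9 ∨ 3*a[4] = 2*store(a, 3, 3*c + q)[c + 3] + c + 18 implies it.
Every state satisfying the precondition satisfies the weakest precondition: the implication holds.
Answer: valid


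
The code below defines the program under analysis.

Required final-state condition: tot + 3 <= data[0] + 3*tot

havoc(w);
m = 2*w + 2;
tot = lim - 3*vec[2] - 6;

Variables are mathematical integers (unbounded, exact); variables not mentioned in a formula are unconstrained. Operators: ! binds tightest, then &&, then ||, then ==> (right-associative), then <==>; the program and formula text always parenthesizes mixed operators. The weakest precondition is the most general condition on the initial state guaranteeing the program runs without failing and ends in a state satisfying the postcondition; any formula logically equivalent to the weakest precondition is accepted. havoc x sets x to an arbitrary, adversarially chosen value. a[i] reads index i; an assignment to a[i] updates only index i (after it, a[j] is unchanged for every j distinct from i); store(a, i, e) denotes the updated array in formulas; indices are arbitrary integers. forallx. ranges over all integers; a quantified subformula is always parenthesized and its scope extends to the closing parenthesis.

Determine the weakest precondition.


Working backward. After the program, the postcondition tot + 3 <= data[0] + 3*tot must hold; in canonical form it is data[0] + 2*tot >= 3.
Before tot := lim - 3*vec[2] - 6: data[0] + 2*lim >= 6*vec[2] + 15
Before m := 2*w + 2: data[0] + 2*lim >= 6*vec[2] + 15
Before havoc w: data[0] + 2*lim >= 6*vec[2] + 15
Answer: WP = data[0] + 2*lim >= 6*vec[2] + 15


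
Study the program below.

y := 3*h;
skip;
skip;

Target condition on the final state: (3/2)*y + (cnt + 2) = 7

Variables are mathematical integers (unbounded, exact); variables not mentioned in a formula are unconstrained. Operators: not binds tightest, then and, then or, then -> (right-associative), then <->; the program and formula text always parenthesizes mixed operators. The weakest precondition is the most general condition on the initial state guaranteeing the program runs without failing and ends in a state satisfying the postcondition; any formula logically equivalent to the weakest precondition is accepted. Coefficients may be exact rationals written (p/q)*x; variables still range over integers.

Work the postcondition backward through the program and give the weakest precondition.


Working backward. After the program, the postcondition (3/2)*y + (cnt + 2) = 7 must hold; in canonical form it is cnt + (3/2)*y = 5.
Before skip: cnt + (3/2)*y = 5
Before skip: cnt + (3/2)*y = 5
Before y := 3*h: cnt + (9/2)*h = 5
Answer: WP = cnt + (9/2)*h = 5


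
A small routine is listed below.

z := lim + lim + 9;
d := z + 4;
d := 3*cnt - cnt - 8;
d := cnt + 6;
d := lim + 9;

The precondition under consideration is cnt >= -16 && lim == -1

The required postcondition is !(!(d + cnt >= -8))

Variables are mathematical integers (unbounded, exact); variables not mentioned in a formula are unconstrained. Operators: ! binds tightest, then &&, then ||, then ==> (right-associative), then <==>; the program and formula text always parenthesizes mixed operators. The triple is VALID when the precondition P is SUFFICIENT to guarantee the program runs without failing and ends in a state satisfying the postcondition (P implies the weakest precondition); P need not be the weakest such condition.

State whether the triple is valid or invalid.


Working backward. After the program, the postcondition !(!(d + cnt >= -8)) must hold; in canonical form it is cnt + d >= -8.
Before d := lim + 9: cnt + lim >= -17
Before d := cnt + 6: cnt + lim >= -17
Before d := 3*cnt - cnt - 8: cnt + lim >= -17
Before d := z + 4: cnt + lim >= -17
Before z := lim + lim + 9: cnt + lim >= -17
The weakest precondition is cnt + lim >= -17.
Check whether cnt >= -16 && lim == -1 implies it.
Every state satisfying the precondition satisfies the weakest precondition: the implication holds.
Answer: valid


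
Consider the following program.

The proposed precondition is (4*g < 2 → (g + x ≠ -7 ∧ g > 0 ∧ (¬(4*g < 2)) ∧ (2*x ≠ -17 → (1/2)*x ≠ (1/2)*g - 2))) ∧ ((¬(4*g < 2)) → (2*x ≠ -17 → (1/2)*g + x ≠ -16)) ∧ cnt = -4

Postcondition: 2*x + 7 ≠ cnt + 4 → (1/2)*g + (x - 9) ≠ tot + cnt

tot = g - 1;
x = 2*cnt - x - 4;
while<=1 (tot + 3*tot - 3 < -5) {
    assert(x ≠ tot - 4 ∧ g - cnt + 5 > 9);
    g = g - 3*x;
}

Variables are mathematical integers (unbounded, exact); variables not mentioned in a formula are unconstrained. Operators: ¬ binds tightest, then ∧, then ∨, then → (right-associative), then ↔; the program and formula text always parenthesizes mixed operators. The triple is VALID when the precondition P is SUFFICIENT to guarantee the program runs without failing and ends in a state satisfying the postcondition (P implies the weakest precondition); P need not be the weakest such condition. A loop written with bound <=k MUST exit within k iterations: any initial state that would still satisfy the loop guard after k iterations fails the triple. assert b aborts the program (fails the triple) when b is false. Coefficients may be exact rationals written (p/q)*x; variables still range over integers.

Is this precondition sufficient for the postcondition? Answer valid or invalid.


Working backward. After the program, the postcondition 2*x + 7 ≠ cnt + 4 → (1/2)*g + (x - 9) ≠ tot + cnt must hold; in canonical form it is 2*x ≠ cnt - 3 → (1/2)*g + x ≠ cnt + tot + 9.
Before the loop (bound <=1), unroll the exhaustion recursion (WP_0 = exit-now case; WP_j = one more guarded iteration, up to j = 1):
  WP_0: (¬(4*tot < -2)) ∧ (2*x ≠ cnt - 3 → (1/2)*g + x ≠ cnt + tot + 9)
  WP_1: (4*tot < -2 → (x ≠ tot - 4 ∧ g > cnt + 4 ∧ (¬(4*tot < -2)) ∧ (2*x ≠ cnt - 3 → (1/2)*g ≠ cnt + tot + (1/2)*x + 9))) ∧ ((¬(4*tot < -2)) → (2*x ≠ cnt - 3 → (1/2)*g + x ≠ cnt + tot + 9))
So before the loop: (4*tot < -2 → (x ≠ tot - 4 ∧ g > cnt + 4 ∧ (¬(4*tot < -2)) ∧ (2*x ≠ cnt - 3 → (1/2)*g ≠ cnt + tot + (1/2)*x + 9))) ∧ ((¬(4*tot < -2)) → (2*x ≠ cnt - 3 → (1/2)*g + x ≠ cnt + tot + 9))
Before x := 2*cnt - x - 4: (4*tot < -2 → (2*cnt ≠ tot + x ∧ g > cnt + 4 ∧ (¬(4*tot < -2)) ∧ (3*cnt ≠ 2*x + 5 → (1/2)*g + (1/2)*x ≠ 2*cnt + tot + 7))) ∧ ((¬(4*tot < -2)) → (3*cnt ≠ 2*x + 5 → cnt + (1/2)*g ≠ tot + x + 13))
Before tot := g - 1: (4*g < 2 → (2*cnt ≠ g + x - 1 ∧ g > cnt + 4 ∧ (¬(4*g < 2)) ∧ (3*cnt ≠ 2*x + 5 → (1/2)*x ≠ 2*cnt + (1/2)*g + 6))) ∧ ((¬(4*g < 2)) → (3*cnt ≠ 2*x + 5 → cnt ≠ (1/2)*g + x + 12))
The weakest precondition is (4*g < 2 → (2*cnt ≠ g + x - 1 ∧ g > cnt + 4 ∧ (¬(4*g < 2)) ∧ (3*cnt ≠ 2*x + 5 → (1/2)*x ≠ 2*cnt + (1/2)*g + 6))) ∧ ((¬(4*g < 2)) → (3*cnt ≠ 2*x + 5 → cnt ≠ (1/2)*g + x + 12)).
Check whether (4*g < 2 → (g + x ≠ -7 ∧ g > 0 ∧ (¬(4*g < 2)) ∧ (2*x ≠ -17 → (1/2)*x ≠ (1/2)*g - 2))) ∧ ((¬(4*g < 2)) → (2*x ≠ -17 → (1/2)*g + x ≠ -16)) ∧ cnt = -4 implies it.
Every state satisfying the precondition satisfies the weakest precondition: the implication holds.
Answer: valid


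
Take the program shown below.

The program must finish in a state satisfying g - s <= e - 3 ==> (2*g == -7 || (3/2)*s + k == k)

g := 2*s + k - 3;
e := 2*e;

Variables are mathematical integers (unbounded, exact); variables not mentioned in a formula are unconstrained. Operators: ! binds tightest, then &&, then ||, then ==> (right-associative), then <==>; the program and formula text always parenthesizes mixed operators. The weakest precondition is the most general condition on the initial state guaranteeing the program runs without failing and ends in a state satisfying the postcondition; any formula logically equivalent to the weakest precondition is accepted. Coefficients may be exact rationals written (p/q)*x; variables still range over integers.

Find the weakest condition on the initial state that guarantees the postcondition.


Working backward. After the program, the postcondition g - s <= e - 3 ==> (2*g == -7 || (3/2)*s + k == k) must hold; in canonical form it is g <= e + s - 3 ==> (2*g == -7 || (3/2)*s == 0).
Before e := 2*e: g <= 2*e + s - 3 ==> (2*g == -7 || (3/2)*s == 0)
Before g := 2*s + k - 3: k + s <= 2*e ==> (2*k + 4*s == -1 || (3/2)*s == 0)
Answer: WP = k + s <= 2*e ==> (2*k + 4*s == -1 || (3/2)*s == 0)


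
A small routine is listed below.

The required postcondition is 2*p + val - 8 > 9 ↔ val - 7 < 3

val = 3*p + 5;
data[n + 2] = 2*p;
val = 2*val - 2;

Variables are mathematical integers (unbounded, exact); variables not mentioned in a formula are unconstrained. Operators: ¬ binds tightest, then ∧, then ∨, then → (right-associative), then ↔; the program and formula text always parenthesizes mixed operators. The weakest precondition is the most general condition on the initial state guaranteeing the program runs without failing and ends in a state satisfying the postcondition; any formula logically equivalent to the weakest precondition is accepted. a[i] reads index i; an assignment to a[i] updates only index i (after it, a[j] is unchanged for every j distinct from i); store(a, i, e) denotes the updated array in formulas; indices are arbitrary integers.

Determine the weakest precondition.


Working backward. After the program, the postcondition 2*p + val - 8 > 9 ↔ val - 7 < 3 must hold; in canonical form it is 2*p + val > 17 ↔ val < 10.
Before val := 2*val - 2: 2*p + 2*val > 19 ↔ 2*val < 12
Before data[n + 2] := 2*p: 2*p + 2*val > 19 ↔ 2*val < 12
Before val := 3*p + 5: 8*p > 9 ↔ 6*p < 2
Answer: WP = 8*p > 9 ↔ 6*p < 2


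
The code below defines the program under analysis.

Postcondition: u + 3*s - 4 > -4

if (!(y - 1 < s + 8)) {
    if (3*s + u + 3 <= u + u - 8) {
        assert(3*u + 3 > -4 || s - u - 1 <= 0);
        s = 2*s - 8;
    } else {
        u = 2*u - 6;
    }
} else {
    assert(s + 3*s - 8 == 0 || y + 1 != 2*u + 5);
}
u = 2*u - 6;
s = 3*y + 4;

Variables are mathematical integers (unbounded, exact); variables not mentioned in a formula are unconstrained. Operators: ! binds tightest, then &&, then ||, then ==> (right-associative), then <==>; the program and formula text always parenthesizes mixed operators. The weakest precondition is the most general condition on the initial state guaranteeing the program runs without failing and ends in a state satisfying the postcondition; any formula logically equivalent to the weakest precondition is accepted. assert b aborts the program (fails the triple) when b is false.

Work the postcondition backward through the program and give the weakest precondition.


Working backward. After the program, the postcondition u + 3*s - 4 > -4 must hold; in canonical form it is 3*s + u > 0.
Before s := 3*y + 4: u + 9*y > -12
Before u := 2*u - 6: 2*u + 9*y > -6
Then branch requires (3*s <= u - 11 ==> ((3*u > -7 || s <= u + 1) && 2*u + 9*y > -6)) && ((!(3*s <= u - 11)) ==> 4*u + 9*y > 6); else branch requires (4*s == 8 || y != 2*u + 4) && 2*u + 9*y > -6.
Before the if: ((!(y < s + 9)) ==> ((3*s <= u - 11 ==> ((3*u > -7 || s <= u + 1) && 2*u + 9*y > -6)) && ((!(3*s <= u - 11)) ==> 4*u + 9*y > 6))) && (y < s + 9 ==> ((4*s == 8 || y != 2*u + 4) && 2*u + 9*y > -6))
Answer: WP = ((!(y < s + 9)) ==> ((3*s <= u - 11 ==> ((3*u > -7 || s <= u + 1) && 2*u + 9*y > -6)) && ((!(3*s <= u - 11)) ==> 4*u + 9*y > 6))) && (y < s + 9 ==> ((4*s == 8 || y != 2*u + 4) && 2*u + 9*y > -6))


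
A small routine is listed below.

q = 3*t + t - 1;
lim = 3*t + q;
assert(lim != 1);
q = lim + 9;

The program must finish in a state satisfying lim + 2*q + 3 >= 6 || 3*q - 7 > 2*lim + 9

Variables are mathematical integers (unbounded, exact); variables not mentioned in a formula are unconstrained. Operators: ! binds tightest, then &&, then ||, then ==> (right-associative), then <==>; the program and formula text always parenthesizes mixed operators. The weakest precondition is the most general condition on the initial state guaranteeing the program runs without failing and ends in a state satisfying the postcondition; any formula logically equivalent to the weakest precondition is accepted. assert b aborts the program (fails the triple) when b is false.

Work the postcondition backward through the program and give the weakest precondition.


Working backward. After the program, the postcondition lim + 2*q + 3 >= 6 || 3*q - 7 > 2*lim + 9 must hold; in canonical form it is lim + 2*q >= 3 || 3*q > 2*lim + 16.
Before q := lim + 9: 3*lim >= -15 || lim > -11
Before assert lim != 1: lim != 1 && (3*lim >= -15 || lim > -11)
Before lim := 3*t + q: q + 3*t != 1 && (3*q + 9*t >= -15 || q + 3*t > -11)
Before q := 3*t + t - 1: 7*t != 2 && (21*t >= -12 || 7*t > -10)
Answer: WP = 7*t != 2 && (21*t >= -12 || 7*t > -10)


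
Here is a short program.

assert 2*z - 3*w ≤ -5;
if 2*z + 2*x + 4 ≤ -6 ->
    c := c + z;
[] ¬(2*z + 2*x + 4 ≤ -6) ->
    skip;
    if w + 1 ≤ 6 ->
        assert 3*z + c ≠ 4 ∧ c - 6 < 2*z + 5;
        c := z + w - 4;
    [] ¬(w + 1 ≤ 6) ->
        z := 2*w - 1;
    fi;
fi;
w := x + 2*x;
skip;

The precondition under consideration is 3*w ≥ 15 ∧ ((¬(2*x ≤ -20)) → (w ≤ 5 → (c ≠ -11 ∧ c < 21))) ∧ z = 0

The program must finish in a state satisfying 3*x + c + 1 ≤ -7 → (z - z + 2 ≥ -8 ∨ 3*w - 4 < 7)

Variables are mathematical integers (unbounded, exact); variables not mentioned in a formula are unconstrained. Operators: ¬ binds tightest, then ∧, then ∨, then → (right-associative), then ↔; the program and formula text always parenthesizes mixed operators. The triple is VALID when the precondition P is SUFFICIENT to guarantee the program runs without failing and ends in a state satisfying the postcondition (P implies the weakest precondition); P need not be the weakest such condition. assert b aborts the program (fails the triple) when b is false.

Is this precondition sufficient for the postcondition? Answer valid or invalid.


Working backward. After the program, the postcondition 3*x + c + 1 ≤ -7 → (z - z + 2 ≥ -8 ∨ 3*w - 4 < 7) must hold; in canonical form it is true.
Before skip: true
Before w := x + 2*x: true
Then branch requires true; else branch requires w ≤ 5 → (c + 3*z ≠ 4 ∧ c < 2*z + 11).
Before the if: (¬(2*x + 2*z ≤ -10)) → (w ≤ 5 → (c + 3*z ≠ 4 ∧ c < 2*z + 11))
Before assert 2*z - 3*w ≤ -5: 2*z ≤ 3*w - 5 ∧ ((¬(2*x + 2*z ≤ -10)) → (w ≤ 5 → (c + 3*z ≠ 4 ∧ c < 2*z + 11)))
The weakest precondition is 2*z ≤ 3*w - 5 ∧ ((¬(2*x + 2*z ≤ -10)) → (w ≤ 5 → (c + 3*z ≠ 4 ∧ c < 2*z + 11))).
Check whether 3*w ≥ 15 ∧ ((¬(2*x ≤ -20)) → (w ≤ 5 → (c ≠ -11 ∧ c < 21))) ∧ z = 0 implies it.
Countermodel: at the initial state c = 4, w = 5, x = 0, z = 0, the precondition holds but the weakest precondition fails.
Answer: invalid


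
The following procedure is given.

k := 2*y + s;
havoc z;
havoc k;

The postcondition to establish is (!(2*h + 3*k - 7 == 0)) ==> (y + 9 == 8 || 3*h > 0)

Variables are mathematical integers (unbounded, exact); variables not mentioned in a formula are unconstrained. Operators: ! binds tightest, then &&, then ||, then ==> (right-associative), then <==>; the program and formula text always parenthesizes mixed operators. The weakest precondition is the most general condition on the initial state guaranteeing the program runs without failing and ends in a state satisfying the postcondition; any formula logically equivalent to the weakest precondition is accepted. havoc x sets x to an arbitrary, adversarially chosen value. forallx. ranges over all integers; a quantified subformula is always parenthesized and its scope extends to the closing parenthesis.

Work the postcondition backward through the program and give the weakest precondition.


Working backward. After the program, the postcondition (!(2*h + 3*k - 7 == 0)) ==> (y + 9 == 8 || 3*h > 0) must hold; in canonical form it is (!(2*h + 3*k == 7)) ==> (y == -1 || 3*h > 0).
Before havoc k: forall k_1. ((!(2*h + 3*k_1 == 7)) ==> (y == -1 || 3*h > 0))
Before havoc z: forall k_1. ((!(2*h + 3*k_1 == 7)) ==> (y == -1 || 3*h > 0))
Before k := 2*y + s: forall k_1. ((!(2*h + 3*k_1 == 7)) ==> (y == -1 || 3*h > 0))
Answer: WP = forall k_1. ((!(2*h + 3*k_1 == 7)) ==> (y == -1 || 3*h > 0))
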